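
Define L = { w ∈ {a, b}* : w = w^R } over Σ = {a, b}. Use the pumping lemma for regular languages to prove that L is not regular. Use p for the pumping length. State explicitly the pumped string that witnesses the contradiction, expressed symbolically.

a^{p+k} b a^p

Toward a contradiction, assume L is regular with pumping length p.
Take w = a^p b a^p, a palindrome of length 2p+1 ≥ p.
Write w = xyz as guaranteed by the lemma, with |xy| ≤ p and y is nonempty.
Because |xy| ≤ p and w begins with p copies of a, we have y = a^k with 1 ≤ k ≤ p.
Pump with i = 2: xy^2z = a^{p+k} b a^p. Its reverse is a^p b a^{p+k}, which differs from xy^2z since k ≥ 1. So xy^2z is not a palindrome and xy^2z ∉ L.
This is a contradiction; hence L is not regular.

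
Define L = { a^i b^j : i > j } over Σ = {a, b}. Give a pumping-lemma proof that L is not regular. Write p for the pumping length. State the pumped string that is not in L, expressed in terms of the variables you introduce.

a^{p+1-k} b^p

Toward a contradiction, assume L is regular with pumping length p.
Choose w = a^{p+1} b^p ∈ L, with |w| = 2p+1 ≥ p.
The pumping lemma gives a decomposition w = xyz where |xy| ≤ p and |y| > 0.
The first p characters of w are a's, so xy (and hence y) consists only of a's. Write y = a^k, 1 ≤ k ≤ p.
Consider xy^0z = xz = a^{p+1-k} b^p. Since k ≥ 1, the a-count p+1-k is at most p, so i > j fails; thus xz ∉ L.
This contradicts the pumping lemma, so L is not regular.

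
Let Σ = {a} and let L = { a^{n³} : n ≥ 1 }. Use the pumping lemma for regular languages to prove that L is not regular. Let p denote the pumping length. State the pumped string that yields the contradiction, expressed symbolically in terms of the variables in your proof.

a^{p³+k}

Assume L is regular. Let p be the pumping length given by the pumping lemma.
Take w = a^{p³} ∈ L with |w| = p³ ≥ p.
By the pumping lemma, w = xyz with |xy| ≤ p and y is nonempty.
Then y = a^k for some k with 1 ≤ k ≤ p.
Pump with i = 2: xy^2z = a^{p³+k}. Since 1 ≤ k ≤ p, p³ < p³+k ≤ p³+p < p³+3p²+3p+1 = (p+1)³, so p³+k is not a perfect cube. So xy^2z ∉ L.
This is a contradiction; hence L is not regular.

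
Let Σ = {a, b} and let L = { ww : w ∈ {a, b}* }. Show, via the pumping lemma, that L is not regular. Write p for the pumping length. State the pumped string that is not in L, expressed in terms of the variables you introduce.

Assume L is regular. Let p be the pumping length given by the pumping lemma.
Take w = a^p b^p a^p b^p = uu where u = a^pb^p; then w ∈ L and |w| = 4p ≥ p.
By the pumping lemma, w = xyz with |xy| ≤ p and |y| > 0.
The first p characters of w are a's, so xy (and hence y) consists only of a's. Write y = a^k, 1 ≤ k ≤ p.
Pump with i = 2: xy^2z = a^{p+k} b^p a^p b^p, of length 4p+k. Suppose this equals vv. The string starts with a and ends with b, so v does too; thus the boundary between the two copies of v is a b→a transition. There is exactly one such transition, at position 2p+k, so |v| = 2p+k and |vv| = 4p+2k ≠ 4p+k since k ≥ 1. So xy^2z ∉ L.
Contradiction. Therefore L is not regular.

a^{p+k} b^p a^p b^p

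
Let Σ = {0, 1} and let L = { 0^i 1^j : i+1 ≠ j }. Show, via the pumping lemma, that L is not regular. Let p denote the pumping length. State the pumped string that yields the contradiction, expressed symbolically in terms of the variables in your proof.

Suppose for contradiction that L is regular, and let p be the pumping length.
Choose w = 0^p 1^{p+p!+1}. Since p ≠ (p+p!+1)-1 = p+p!, w ∈ L; and |w| ≥ p.
Write w = xyz as guaranteed by the lemma, with |xy| ≤ p and |y| > 0.
Since the first p symbols of w are all 0's and |xy| ≤ p, y lies entirely in the leading 0-block: y = 0^k for some k with 1 ≤ k ≤ p.
Since 1 ≤ k ≤ p, k divides p!; set t = 1 + p!/k. Then xy^t z has p + (p!/k)·k = p + p! copies of 0. Now the 0-count is p+p! and (1-count)-1 = (p+p!+1)-1 = p+p!, so i+1 ≠ j fails. So xy^t z = 0^{p+p!} 1^{p+p!+1} ∉ L.
This is a contradiction; hence L is not regular.

0^{p+p!} 1^{p+p!+1}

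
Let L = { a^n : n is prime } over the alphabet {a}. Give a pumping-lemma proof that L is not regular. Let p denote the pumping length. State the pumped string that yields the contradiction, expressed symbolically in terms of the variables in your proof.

Suppose for contradiction that L is regular, and let p be the pumping length.
Let q be a prime with q ≥ p+2 (infinitely many primes exist), and take w = a^q ∈ L with |w| = q ≥ p.
Write w = xyz as guaranteed by the lemma, with |xy| ≤ p and |y| ≥ 1.
Then y = a^k for some k with 1 ≤ k ≤ p.
Since 1 ≤ k ≤ p, |xz| = q-k. Pump with i = q+1: |xy^{q+1}z| = (q-k)+(q+1)k = q+qk = q(1+k), which is composite (both factors ≥ 2). So xy^{q+1}z = a^{q(1+k)} ∉ L.
This contradicts the pumping lemma, so L is not regular.

a^{q(1+k)}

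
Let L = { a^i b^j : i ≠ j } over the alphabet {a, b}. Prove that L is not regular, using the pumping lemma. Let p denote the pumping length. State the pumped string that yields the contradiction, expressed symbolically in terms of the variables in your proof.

Toward a contradiction, assume L is regular with pumping length p.
Choose w = a^p b^{p+p!}. Since p ≠ p+p!, w ∈ L; and |w| ≥ p.
The pumping lemma gives a decomposition w = xyz where |xy| ≤ p and |y| > 0.
Because |xy| ≤ p and w begins with p copies of a, we have y = a^k with 1 ≤ k ≤ p.
Since 1 ≤ k ≤ p, k divides p!; set t = 1 + p!/k. Then xy^t z has p + (p!/k)·k = p + p! copies of a. Now the a-count equals the b-count, so i ≠ j fails. So xy^t z = a^{p+p!} b^{p+p!} ∉ L.
Contradiction. Therefore L is not regular.

a^{p+p!} b^{p+p!}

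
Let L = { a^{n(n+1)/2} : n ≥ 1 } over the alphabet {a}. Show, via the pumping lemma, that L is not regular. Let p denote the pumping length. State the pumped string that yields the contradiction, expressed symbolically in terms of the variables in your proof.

a^{p(p+1)/2+k}

Toward a contradiction, assume L is regular with pumping length p.
Take w = a^{p(p+1)/2} ∈ L with |w| = p(p+1)/2 ≥ p.
The pumping lemma gives a decomposition w = xyz where |xy| ≤ p and |y| > 0.
Then y = a^k for some k with 1 ≤ k ≤ p.
Pump with i = 2: xy^2z = a^{p(p+1)/2+k}. Since 1 ≤ k ≤ p, p(p+1)/2 < p(p+1)/2+k ≤ p(p+1)/2+p < (p+1)(p+2)/2, so p(p+1)/2+k is strictly between consecutive triangular numbers. So xy^2z ∉ L.
This contradicts the pumping lemma, so L is not regular.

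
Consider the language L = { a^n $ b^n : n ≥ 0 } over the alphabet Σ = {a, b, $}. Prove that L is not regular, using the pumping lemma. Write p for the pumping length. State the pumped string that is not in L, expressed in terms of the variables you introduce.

a^{p+k} $ b^p

Suppose for contradiction that L is regular, and let p be the pumping length.
Take w = a^p $ b^p ∈ L with |w| = 2p+1 ≥ p.
By the pumping lemma, w = xyz with |xy| ≤ p and |y| ≥ 1.
Since the first p symbols of w are all a's and |xy| ≤ p, y lies entirely in the leading a-block: y = a^k for some k with 1 ≤ k ≤ p.
Pump with i = 2: xy^2z = a^{p+k} $ b^p, which would require p+k = p. But k ≥ 1, so xy^2z ∉ L.
Contradiction. Therefore L is not regular.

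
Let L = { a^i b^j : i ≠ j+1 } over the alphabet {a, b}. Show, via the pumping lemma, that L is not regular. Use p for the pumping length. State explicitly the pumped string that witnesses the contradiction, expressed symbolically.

a^{p+p!} b^{p+p!-1}

Suppose for contradiction that L is regular, and let p be the pumping length.
Choose w = a^p b^{p+p!-1}. Since p ≠ (p+p!-1)+1 = p+p!, w ∈ L; and |w| ≥ p.
By the pumping lemma, w = xyz with |xy| ≤ p and |y| ≥ 1.
The first p characters of w are a's, so xy (and hence y) consists only of a's. Write y = a^k, 1 ≤ k ≤ p.
Since 1 ≤ k ≤ p, k divides p!; set t = 1 + p!/k. Then xy^t z has p + (p!/k)·k = p + p! copies of a. Now the a-count is p+p! and (b-count)+1 = (p+p!-1)+1 = p+p!, so i ≠ j+1 fails. So xy^t z = a^{p+p!} b^{p+p!-1} ∉ L.
This contradicts the pumping lemma, so L is not regular.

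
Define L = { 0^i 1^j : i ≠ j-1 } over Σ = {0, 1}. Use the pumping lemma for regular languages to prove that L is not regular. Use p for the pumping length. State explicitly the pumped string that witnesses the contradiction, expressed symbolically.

Assume L is regular; let p be its pumping constant.
Choose w = 0^p 1^{p+p!+1}. Since p ≠ (p+p!+1)-1 = p+p!, w ∈ L; and |w| ≥ p.
By the pumping lemma, w = xyz with |xy| ≤ p and y is nonempty.
Because |xy| ≤ p and w begins with p copies of 0, we have y = 0^k with 1 ≤ k ≤ p.
Since 1 ≤ k ≤ p, k divides p!; set t = 1 + p!/k. Then xy^t z has p + (p!/k)·k = p + p! copies of 0. Now the 0-count is p+p! and (1-count)-1 = (p+p!+1)-1 = p+p!, so i ≠ j-1 fails. So xy^t z = 0^{p+p!} 1^{p+p!+1} ∉ L.
This contradicts the pumping lemma, so L is not regular.

0^{p+p!} 1^{p+p!+1}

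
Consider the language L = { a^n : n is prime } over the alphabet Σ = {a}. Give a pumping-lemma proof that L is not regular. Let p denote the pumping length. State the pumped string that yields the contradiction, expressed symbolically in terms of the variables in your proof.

a^{q(1+k)}

Assume L is regular; let p be its pumping constant.
Let q be a prime with q ≥ p+2 (infinitely many primes exist), and take w = a^q ∈ L with |w| = q ≥ p.
The pumping lemma gives a decomposition w = xyz where |xy| ≤ p and |y| ≥ 1.
Then y = a^k for some k with 1 ≤ k ≤ p.
Since 1 ≤ k ≤ p, |xz| = q-k. Pump with i = q+1: |xy^{q+1}z| = (q-k)+(q+1)k = q+qk = q(1+k), which is composite (both factors ≥ 2). So xy^{q+1}z = a^{q(1+k)} ∉ L.
This is a contradiction; hence L is not regular.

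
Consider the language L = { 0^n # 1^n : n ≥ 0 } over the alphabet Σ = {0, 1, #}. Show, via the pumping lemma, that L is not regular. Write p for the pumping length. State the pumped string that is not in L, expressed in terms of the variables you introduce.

Assume L is regular; let p be its pumping constant.
Take w = 0^p # 1^p ∈ L with |w| = 2p+1 ≥ p.
Write w = xyz as guaranteed by the lemma, with |xy| ≤ p and y is nonempty.
The first p characters of w are 0's, so xy (and hence y) consists only of 0's. Write y = 0^k, 1 ≤ k ≤ p.
Pump with i = 2: xy^2z = 0^{p+k} # 1^p, which would require p+k = p. But k ≥ 1, so xy^2z ∉ L.
This contradicts the pumping lemma, so L is not regular.

0^{p+k} # 1^p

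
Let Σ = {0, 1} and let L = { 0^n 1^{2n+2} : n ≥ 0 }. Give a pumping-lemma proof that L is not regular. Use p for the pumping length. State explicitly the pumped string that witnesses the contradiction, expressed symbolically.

Suppose for contradiction that L is regular, and let p be the pumping length.
Let w = 0^p 1^{2p+2} ∈ L; note |w| = 3p+2 ≥ p.
Write w = xyz as guaranteed by the lemma, with |xy| ≤ p and |y| > 0.
Because |xy| ≤ p and w begins with p copies of 0, we have y = 0^k with 1 ≤ k ≤ p.
Pump with i = 2: xy^2z = 0^{p+k} 1^{2p+2}. For this to lie in L we would need 2p+2 = 2(p+k)+2, which forces k = 0. But k ≥ 1, so xy^2z ∉ L.
Contradiction. Therefore L is not regular.

0^{p+k} 1^{2p+2}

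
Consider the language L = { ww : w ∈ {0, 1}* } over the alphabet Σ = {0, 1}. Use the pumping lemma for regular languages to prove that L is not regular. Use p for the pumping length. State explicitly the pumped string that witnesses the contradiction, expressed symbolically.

0^{p+k} 1^p 0^p 1^p

Toward a contradiction, assume L is regular with pumping length p.
Take w = 0^p 1^p 0^p 1^p = uu where u = 0^p1^p; then w ∈ L and |w| = 4p ≥ p.
The pumping lemma gives a decomposition w = xyz where |xy| ≤ p and y is nonempty.
Because |xy| ≤ p and w begins with p copies of 0, we have y = 0^k with 1 ≤ k ≤ p.
Pump with i = 2: xy^2z = 0^{p+k} 1^p 0^p 1^p, of length 4p+k. Suppose this equals vv. The string starts with 0 and ends with 1, so v does too; thus the boundary between the two copies of v is a 1→0 transition. There is exactly one such transition, at position 2p+k, so |v| = 2p+k and |vv| = 4p+2k ≠ 4p+k since k ≥ 1. So xy^2z ∉ L.
This contradicts the pumping lemma, so L is not regular.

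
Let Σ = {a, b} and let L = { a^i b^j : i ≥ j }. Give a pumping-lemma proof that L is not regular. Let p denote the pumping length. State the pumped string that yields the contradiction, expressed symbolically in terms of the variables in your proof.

a^{p-k} b^p

Toward a contradiction, assume L is regular with pumping length p.
Choose w = a^p b^p ∈ L, with |w| = 2p ≥ p.
The pumping lemma gives a decomposition w = xyz where |xy| ≤ p and |y| ≥ 1.
The first p characters of w are a's, so xy (and hence y) consists only of a's. Write y = a^k, 1 ≤ k ≤ p.
Consider xy^0z = xz = a^{p-k} b^p. Since k ≥ 1, the a-count p-k is less than p, so i ≥ j fails; thus xz ∉ L.
This contradicts the pumping lemma, so L is not regular.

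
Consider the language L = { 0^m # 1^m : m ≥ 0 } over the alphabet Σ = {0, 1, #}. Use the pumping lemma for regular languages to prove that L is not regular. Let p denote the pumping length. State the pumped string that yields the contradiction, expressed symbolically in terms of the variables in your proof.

Toward a contradiction, assume L is regular with pumping length p.
Take w = 0^p # 1^p ∈ L with |w| = 2p+1 ≥ p.
The pumping lemma gives a decomposition w = xyz where |xy| ≤ p and |y| ≥ 1.
Since the first p symbols of w are all 0's and |xy| ≤ p, y lies entirely in the leading 0-block: y = 0^k for some k with 1 ≤ k ≤ p.
Pump with i = 2: xy^2z = 0^{p+k} # 1^p, which would require p+k = p. But k ≥ 1, so xy^2z ∉ L.
This is a contradiction; hence L is not regular.

0^{p+k} # 1^p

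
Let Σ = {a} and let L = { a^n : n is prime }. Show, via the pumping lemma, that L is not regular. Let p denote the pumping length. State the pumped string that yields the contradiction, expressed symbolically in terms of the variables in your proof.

a^{q(1+k)}

Toward a contradiction, assume L is regular with pumping length p.
Let q be a prime with q ≥ p+2 (infinitely many primes exist), and take w = a^q ∈ L with |w| = q ≥ p.
The pumping lemma gives a decomposition w = xyz where |xy| ≤ p and y is nonempty.
Then y = a^k for some k with 1 ≤ k ≤ p.
Since 1 ≤ k ≤ p, |xz| = q-k. Pump with i = q+1: |xy^{q+1}z| = (q-k)+(q+1)k = q+qk = q(1+k), which is composite (both factors ≥ 2). So xy^{q+1}z = a^{q(1+k)} ∉ L.
This is a contradiction; hence L is not regular.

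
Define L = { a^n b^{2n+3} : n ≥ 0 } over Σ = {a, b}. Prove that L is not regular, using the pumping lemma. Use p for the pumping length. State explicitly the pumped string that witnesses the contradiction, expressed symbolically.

a^{p+k} b^{2p+3}

Toward a contradiction, assume L is regular with pumping length p.
Let w = a^p b^{2p+3} ∈ L; note |w| = 3p+3 ≥ p.
By the pumping lemma, w = xyz with |xy| ≤ p and y is nonempty.
Since the first p symbols of w are all a's and |xy| ≤ p, y lies entirely in the leading a-block: y = a^k for some k with 1 ≤ k ≤ p.
Pump with i = 2: xy^2z = a^{p+k} b^{2p+3}. For this to lie in L we would need 2p+3 = 2(p+k)+3, which forces k = 0. But k ≥ 1, so xy^2z ∉ L.
This contradicts the pumping lemma, so L is not regular.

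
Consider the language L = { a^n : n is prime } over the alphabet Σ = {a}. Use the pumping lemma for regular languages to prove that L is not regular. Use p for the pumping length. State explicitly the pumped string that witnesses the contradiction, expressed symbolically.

a^{q(1+k)}

Suppose for contradiction that L is regular, and let p be the pumping length.
Let q be a prime with q ≥ p+2 (infinitely many primes exist), and take w = a^q ∈ L with |w| = q ≥ p.
The pumping lemma gives a decomposition w = xyz where |xy| ≤ p and |y| ≥ 1.
Then y = a^k for some k with 1 ≤ k ≤ p.
Since 1 ≤ k ≤ p, |xz| = q-k. Pump with i = q+1: |xy^{q+1}z| = (q-k)+(q+1)k = q+qk = q(1+k), which is composite (both factors ≥ 2). So xy^{q+1}z = a^{q(1+k)} ∉ L.
This is a contradiction; hence L is not regular.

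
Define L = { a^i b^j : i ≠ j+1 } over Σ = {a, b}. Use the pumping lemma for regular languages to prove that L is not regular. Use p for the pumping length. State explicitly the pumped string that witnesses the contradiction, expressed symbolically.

a^{p+p!} b^{p+p!-1}

Assume L is regular. Let p be the pumping length given by the pumping lemma.
Choose w = a^p b^{p+p!-1}. Since p ≠ (p+p!-1)+1 = p+p!, w ∈ L; and |w| ≥ p.
By the pumping lemma, w = xyz with |xy| ≤ p and |y| > 0.
Since the first p symbols of w are all a's and |xy| ≤ p, y lies entirely in the leading a-block: y = a^k for some k with 1 ≤ k ≤ p.
Since 1 ≤ k ≤ p, k divides p!; set t = 1 + p!/k. Then xy^t z has p + (p!/k)·k = p + p! copies of a. Now the a-count is p+p! and (b-count)+1 = (p+p!-1)+1 = p+p!, so i ≠ j+1 fails. So xy^t z = a^{p+p!} b^{p+p!-1} ∉ L.
Contradiction. Therefore L is not regular.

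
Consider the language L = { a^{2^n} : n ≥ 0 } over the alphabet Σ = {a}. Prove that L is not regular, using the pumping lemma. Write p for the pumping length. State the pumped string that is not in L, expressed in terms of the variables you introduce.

Suppose for contradiction that L is regular, and let p be the pumping length.
Take w = a^{2^p} ∈ L with |w| = 2^p ≥ p.
Write w = xyz as guaranteed by the lemma, with |xy| ≤ p and |y| > 0.
Then y = a^k for some k with 1 ≤ k ≤ p.
Pump with i = 2: xy^2z = a^{2^p+k}. Since 1 ≤ k ≤ p < 2^p, we have 2^p < 2^p+k < 2^{p+1}, so 2^p+k is not a power of 2. So xy^2z ∉ L.
This contradicts the pumping lemma, so L is not regular.

a^{2^p+k}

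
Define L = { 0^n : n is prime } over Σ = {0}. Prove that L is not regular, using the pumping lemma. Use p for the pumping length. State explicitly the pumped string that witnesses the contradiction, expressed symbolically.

0^{q(1+k)}

Toward a contradiction, assume L is regular with pumping length p.
Let q be a prime with q ≥ p+2 (infinitely many primes exist), and take w = 0^q ∈ L with |w| = q ≥ p.
Write w = xyz as guaranteed by the lemma, with |xy| ≤ p and |y| > 0.
Then y = 0^k for some k with 1 ≤ k ≤ p.
Since 1 ≤ k ≤ p, |xz| = q-k. Pump with i = q+1: |xy^{q+1}z| = (q-k)+(q+1)k = q+qk = q(1+k), which is composite (both factors ≥ 2). So xy^{q+1}z = 0^{q(1+k)} ∉ L.
This contradicts the pumping lemma, so L is not regular.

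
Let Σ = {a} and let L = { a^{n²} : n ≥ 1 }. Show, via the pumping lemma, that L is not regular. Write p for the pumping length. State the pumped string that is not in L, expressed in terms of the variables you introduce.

Suppose for contradiction that L is regular, and let p be the pumping length.
Take w = a^{p²} ∈ L with |w| = p² ≥ p.
Write w = xyz as guaranteed by the lemma, with |xy| ≤ p and y is nonempty.
Then y = a^k for some k with 1 ≤ k ≤ p.
Pump with i = 2: xy^2z = a^{p²+k}. Since 1 ≤ k ≤ p, p² < p²+k ≤ p²+p < (p+1)², so p²+k lies strictly between consecutive squares and is not a perfect square. So xy^2z ∉ L.
Contradiction. Therefore L is not regular.

a^{p²+k}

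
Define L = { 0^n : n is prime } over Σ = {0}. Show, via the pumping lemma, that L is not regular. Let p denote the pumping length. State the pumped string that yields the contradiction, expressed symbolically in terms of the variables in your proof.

Suppose for contradiction that L is regular, and let p be the pumping length.
Let q be a prime with q ≥ p+2 (infinitely many primes exist), and take w = 0^q ∈ L with |w| = q ≥ p.
Write w = xyz as guaranteed by the lemma, with |xy| ≤ p and |y| > 0.
Then y = 0^k for some k with 1 ≤ k ≤ p.
Since 1 ≤ k ≤ p, |xz| = q-k. Pump with i = q+1: |xy^{q+1}z| = (q-k)+(q+1)k = q+qk = q(1+k), which is composite (both factors ≥ 2). So xy^{q+1}z = 0^{q(1+k)} ∉ L.
This is a contradiction; hence L is not regular.

0^{q(1+k)}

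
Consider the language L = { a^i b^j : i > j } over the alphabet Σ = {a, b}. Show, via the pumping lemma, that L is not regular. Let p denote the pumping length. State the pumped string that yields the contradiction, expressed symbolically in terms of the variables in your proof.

Assume L is regular; let p be its pumping constant.
Choose w = a^{p+1} b^p ∈ L, with |w| = 2p+1 ≥ p.
Write w = xyz as guaranteed by the lemma, with |xy| ≤ p and y is nonempty.
The first p characters of w are a's, so xy (and hence y) consists only of a's. Write y = a^k, 1 ≤ k ≤ p.
Consider xy^0z = xz = a^{p+1-k} b^p. Since k ≥ 1, the a-count p+1-k is at most p, so i > j fails; thus xz ∉ L.
This contradicts the pumping lemma, so L is not regular.

a^{p+1-k} b^p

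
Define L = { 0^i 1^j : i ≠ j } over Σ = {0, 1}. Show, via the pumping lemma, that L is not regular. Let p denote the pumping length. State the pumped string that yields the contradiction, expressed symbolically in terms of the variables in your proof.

0^{p+p!} 1^{p+p!}

Assume L is regular; let p be its pumping constant.
Choose w = 0^p 1^{p+p!}. Since p ≠ p+p!, w ∈ L; and |w| ≥ p.
By the pumping lemma, w = xyz with |xy| ≤ p and |y| > 0.
Because |xy| ≤ p and w begins with p copies of 0, we have y = 0^k with 1 ≤ k ≤ p.
Since 1 ≤ k ≤ p, k divides p!; set t = 1 + p!/k. Then xy^t z has p + (p!/k)·k = p + p! copies of 0. Now the 0-count equals the 1-count, so i ≠ j fails. So xy^t z = 0^{p+p!} 1^{p+p!} ∉ L.
This is a contradiction; hence L is not regular.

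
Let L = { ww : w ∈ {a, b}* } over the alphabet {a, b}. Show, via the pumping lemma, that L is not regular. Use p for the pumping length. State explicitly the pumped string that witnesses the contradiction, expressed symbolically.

a^{p+k} b^p a^p b^p

Assume L is regular. Let p be the pumping length given by the pumping lemma.
Take w = a^p b^p a^p b^p = uu where u = a^pb^p; then w ∈ L and |w| = 4p ≥ p.
Write w = xyz as guaranteed by the lemma, with |xy| ≤ p and y is nonempty.
Since the first p symbols of w are all a's and |xy| ≤ p, y lies entirely in the leading a-block: y = a^k for some k with 1 ≤ k ≤ p.
Pump with i = 2: xy^2z = a^{p+k} b^p a^p b^p, of length 4p+k. Suppose this equals vv. The string starts with a and ends with b, so v does too; thus the boundary between the two copies of v is a b→a transition. There is exactly one such transition, at position 2p+k, so |v| = 2p+k and |vv| = 4p+2k ≠ 4p+k since k ≥ 1. So xy^2z ∉ L.
Contradiction. Therefore L is not regular.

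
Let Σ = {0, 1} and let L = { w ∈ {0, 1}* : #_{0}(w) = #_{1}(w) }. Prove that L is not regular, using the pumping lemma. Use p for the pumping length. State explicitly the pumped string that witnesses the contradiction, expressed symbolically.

0^{p+k} 1^p

Toward a contradiction, assume L is regular with pumping length p.
Choose w = 0^p 1^p ∈ L with |w| = 2p ≥ p.
By the pumping lemma, w = xyz with |xy| ≤ p and |y| ≥ 1.
Because |xy| ≤ p and w begins with p copies of 0, we have y = 0^k with 1 ≤ k ≤ p.
Pump with i = 2: xy^2z = 0^{p+k} 1^p has p+k occurrences of 0 but only p of 1. Since k ≥ 1 the counts differ, so xy^2z ∉ L.
This contradicts the pumping lemma, so L is not regular.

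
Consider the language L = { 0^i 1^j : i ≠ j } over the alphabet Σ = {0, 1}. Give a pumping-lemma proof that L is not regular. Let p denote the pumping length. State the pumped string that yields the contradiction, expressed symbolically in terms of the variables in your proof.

0^{p+p!} 1^{p+p!}

Suppose for contradiction that L is regular, and let p be the pumping length.
Choose w = 0^p 1^{p+p!}. Since p ≠ p+p!, w ∈ L; and |w| ≥ p.
The pumping lemma gives a decomposition w = xyz where |xy| ≤ p and |y| ≥ 1.
Since the first p symbols of w are all 0's and |xy| ≤ p, y lies entirely in the leading 0-block: y = 0^k for some k with 1 ≤ k ≤ p.
Since 1 ≤ k ≤ p, k divides p!; set t = 1 + p!/k. Then xy^t z has p + (p!/k)·k = p + p! copies of 0. Now the 0-count equals the 1-count, so i ≠ j fails. So xy^t z = 0^{p+p!} 1^{p+p!} ∉ L.
Contradiction. Therefore L is not regular.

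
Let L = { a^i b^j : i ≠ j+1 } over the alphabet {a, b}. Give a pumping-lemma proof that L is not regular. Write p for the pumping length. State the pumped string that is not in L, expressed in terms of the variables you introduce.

Assume L is regular; let p be its pumping constant.
Choose w = a^p b^{p+p!-1}. Since p ≠ (p+p!-1)+1 = p+p!, w ∈ L; and |w| ≥ p.
The pumping lemma gives a decomposition w = xyz where |xy| ≤ p and |y| ≥ 1.
The first p characters of w are a's, so xy (and hence y) consists only of a's. Write y = a^k, 1 ≤ k ≤ p.
Since 1 ≤ k ≤ p, k divides p!; set t = 1 + p!/k. Then xy^t z has p + (p!/k)·k = p + p! copies of a. Now the a-count is p+p! and (b-count)+1 = (p+p!-1)+1 = p+p!, so i ≠ j+1 fails. So xy^t z = a^{p+p!} b^{p+p!-1} ∉ L.
This contradicts the pumping lemma, so L is not regular.

a^{p+p!} b^{p+p!-1}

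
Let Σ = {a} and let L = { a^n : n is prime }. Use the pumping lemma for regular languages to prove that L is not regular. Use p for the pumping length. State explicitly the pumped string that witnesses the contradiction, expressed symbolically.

a^{q(1+k)}

Toward a contradiction, assume L is regular with pumping length p.
Let q be a prime with q ≥ p+2 (infinitely many primes exist), and take w = a^q ∈ L with |w| = q ≥ p.
Write w = xyz as guaranteed by the lemma, with |xy| ≤ p and |y| ≥ 1.
Then y = a^k for some k with 1 ≤ k ≤ p.
Since 1 ≤ k ≤ p, |xz| = q-k. Pump with i = q+1: |xy^{q+1}z| = (q-k)+(q+1)k = q+qk = q(1+k), which is composite (both factors ≥ 2). So xy^{q+1}z = a^{q(1+k)} ∉ L.
This is a contradiction; hence L is not regular.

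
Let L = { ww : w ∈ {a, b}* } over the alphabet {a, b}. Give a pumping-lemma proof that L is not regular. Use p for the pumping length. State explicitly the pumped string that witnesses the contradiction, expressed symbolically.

a^{p+k} b^p a^p b^p

Toward a contradiction, assume L is regular with pumping length p.
Take w = a^p b^p a^p b^p = uu where u = a^pb^p; then w ∈ L and |w| = 4p ≥ p.
The pumping lemma gives a decomposition w = xyz where |xy| ≤ p and |y| > 0.
Because |xy| ≤ p and w begins with p copies of a, we have y = a^k with 1 ≤ k ≤ p.
Pump with i = 2: xy^2z = a^{p+k} b^p a^p b^p, of length 4p+k. Suppose this equals vv. The string starts with a and ends with b, so v does too; thus the boundary between the two copies of v is a b→a transition. There is exactly one such transition, at position 2p+k, so |v| = 2p+k and |vv| = 4p+2k ≠ 4p+k since k ≥ 1. So xy^2z ∉ L.
This contradicts the pumping lemma, so L is not regular.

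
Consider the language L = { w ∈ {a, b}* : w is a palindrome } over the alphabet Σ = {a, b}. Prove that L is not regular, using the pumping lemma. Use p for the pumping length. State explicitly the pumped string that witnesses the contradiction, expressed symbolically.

a^{p+k} b a^p

Suppose for contradiction that L is regular, and let p be the pumping length.
Take w = a^p b a^p, a palindrome of length 2p+1 ≥ p.
The pumping lemma gives a decomposition w = xyz where |xy| ≤ p and |y| ≥ 1.
The first p characters of w are a's, so xy (and hence y) consists only of a's. Write y = a^k, 1 ≤ k ≤ p.
Pump with i = 2: xy^2z = a^{p+k} b a^p. Its reverse is a^p b a^{p+k}, which differs from xy^2z since k ≥ 1. So xy^2z is not a palindrome and xy^2z ∉ L.
Contradiction. Therefore L is not regular.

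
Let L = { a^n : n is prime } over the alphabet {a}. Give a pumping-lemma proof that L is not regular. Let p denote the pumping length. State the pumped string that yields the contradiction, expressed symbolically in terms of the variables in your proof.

Assume L is regular; let p be its pumping constant.
Let q be a prime with q ≥ p+2 (infinitely many primes exist), and take w = a^q ∈ L with |w| = q ≥ p.
The pumping lemma gives a decomposition w = xyz where |xy| ≤ p and y is nonempty.
Then y = a^k for some k with 1 ≤ k ≤ p.
Since 1 ≤ k ≤ p, |xz| = q-k. Pump with i = q+1: |xy^{q+1}z| = (q-k)+(q+1)k = q+qk = q(1+k), which is composite (both factors ≥ 2). So xy^{q+1}z = a^{q(1+k)} ∉ L.
Contradiction. Therefore L is not regular.

a^{q(1+k)}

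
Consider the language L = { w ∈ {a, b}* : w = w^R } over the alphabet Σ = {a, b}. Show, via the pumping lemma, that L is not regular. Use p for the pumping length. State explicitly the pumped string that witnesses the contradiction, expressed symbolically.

Suppose for contradiction that L is regular, and let p be the pumping length.
Take w = a^p b a^p, a palindrome of length 2p+1 ≥ p.
Write w = xyz as guaranteed by the lemma, with |xy| ≤ p and |y| > 0.
Since the first p symbols of w are all a's and |xy| ≤ p, y lies entirely in the leading a-block: y = a^k for some k with 1 ≤ k ≤ p.
Pump with i = 2: xy^2z = a^{p+k} b a^p. Its reverse is a^p b a^{p+k}, which differs from xy^2z since k ≥ 1. So xy^2z is not a palindrome and xy^2z ∉ L.
Contradiction. Therefore L is not regular.

a^{p+k} b a^p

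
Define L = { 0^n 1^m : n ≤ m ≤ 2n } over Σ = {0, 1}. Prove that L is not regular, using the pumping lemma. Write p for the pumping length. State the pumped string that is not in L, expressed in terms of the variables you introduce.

0^{p+k} 1^p

Assume L is regular. Let p be the pumping length given by the pumping lemma.
Take w = 0^p 1^p ∈ L (since p ≤ p ≤ 2p), with |w| = 2p ≥ p.
Write w = xyz as guaranteed by the lemma, with |xy| ≤ p and y is nonempty.
The first p characters of w are 0's, so xy (and hence y) consists only of 0's. Write y = 0^k, 1 ≤ k ≤ p.
Pump with i = 2: xy^2z = 0^{p+k} 1^p. Now n = p+k > p = m, so the condition n ≤ m fails. Thus xy^2z ∉ L.
This contradicts the pumping lemma, so L is not regular.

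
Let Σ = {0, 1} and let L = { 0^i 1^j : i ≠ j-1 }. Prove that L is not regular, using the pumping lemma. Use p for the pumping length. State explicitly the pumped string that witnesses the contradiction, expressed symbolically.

0^{p+p!} 1^{p+p!+1}

Assume L is regular; let p be its pumping constant.
Choose w = 0^p 1^{p+p!+1}. Since p ≠ (p+p!+1)-1 = p+p!, w ∈ L; and |w| ≥ p.
The pumping lemma gives a decomposition w = xyz where |xy| ≤ p and |y| > 0.
Since the first p symbols of w are all 0's and |xy| ≤ p, y lies entirely in the leading 0-block: y = 0^k for some k with 1 ≤ k ≤ p.
Since 1 ≤ k ≤ p, k divides p!; set t = 1 + p!/k. Then xy^t z has p + (p!/k)·k = p + p! copies of 0. Now the 0-count is p+p! and (1-count)-1 = (p+p!+1)-1 = p+p!, so i ≠ j-1 fails. So xy^t z = 0^{p+p!} 1^{p+p!+1} ∉ L.
Contradiction. Therefore L is not regular.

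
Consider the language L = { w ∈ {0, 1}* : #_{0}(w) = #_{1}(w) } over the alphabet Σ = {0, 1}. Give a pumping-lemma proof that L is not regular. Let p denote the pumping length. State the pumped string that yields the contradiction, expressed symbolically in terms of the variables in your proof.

Toward a contradiction, assume L is regular with pumping length p.
Choose w = 0^p 1^p ∈ L with |w| = 2p ≥ p.
By the pumping lemma, w = xyz with |xy| ≤ p and y is nonempty.
Because |xy| ≤ p and w begins with p copies of 0, we have y = 0^k with 1 ≤ k ≤ p.
Pump with i = 2: xy^2z = 0^{p+k} 1^p has p+k occurrences of 0 but only p of 1. Since k ≥ 1 the counts differ, so xy^2z ∉ L.
Contradiction. Therefore L is not regular.

0^{p+k} 1^p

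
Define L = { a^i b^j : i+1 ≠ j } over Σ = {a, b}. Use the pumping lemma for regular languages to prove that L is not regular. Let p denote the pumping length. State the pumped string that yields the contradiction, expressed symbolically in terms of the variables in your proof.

a^{p+p!} b^{p+p!+1}

Toward a contradiction, assume L is regular with pumping length p.
Choose w = a^p b^{p+p!+1}. Since p ≠ (p+p!+1)-1 = p+p!, w ∈ L; and |w| ≥ p.
By the pumping lemma, w = xyz with |xy| ≤ p and |y| ≥ 1.
The first p characters of w are a's, so xy (and hence y) consists only of a's. Write y = a^k, 1 ≤ k ≤ p.
Since 1 ≤ k ≤ p, k divides p!; set t = 1 + p!/k. Then xy^t z has p + (p!/k)·k = p + p! copies of a. Now the a-count is p+p! and (b-count)-1 = (p+p!+1)-1 = p+p!, so i+1 ≠ j fails. So xy^t z = a^{p+p!} b^{p+p!+1} ∉ L.
Contradiction. Therefore L is not regular.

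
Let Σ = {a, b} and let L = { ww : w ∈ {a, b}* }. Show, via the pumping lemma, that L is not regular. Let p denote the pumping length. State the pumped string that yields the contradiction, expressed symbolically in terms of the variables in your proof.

Assume L is regular; let p be its pumping constant.
Take w = a^p b^p a^p b^p = uu where u = a^pb^p; then w ∈ L and |w| = 4p ≥ p.
Write w = xyz as guaranteed by the lemma, with |xy| ≤ p and |y| > 0.
The first p characters of w are a's, so xy (and hence y) consists only of a's. Write y = a^k, 1 ≤ k ≤ p.
Pump with i = 2: xy^2z = a^{p+k} b^p a^p b^p, of length 4p+k. Suppose this equals vv. The string starts with a and ends with b, so v does too; thus the boundary between the two copies of v is a b→a transition. There is exactly one such transition, at position 2p+k, so |v| = 2p+k and |vv| = 4p+2k ≠ 4p+k since k ≥ 1. So xy^2z ∉ L.
Contradiction. Therefore L is not regular.

a^{p+k} b^p a^p b^p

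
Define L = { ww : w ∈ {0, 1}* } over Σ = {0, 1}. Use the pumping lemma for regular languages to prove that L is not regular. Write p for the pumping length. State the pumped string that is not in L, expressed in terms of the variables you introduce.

Toward a contradiction, assume L is regular with pumping length p.
Take w = 0^p 1^p 0^p 1^p = uu where u = 0^p1^p; then w ∈ L and |w| = 4p ≥ p.
Write w = xyz as guaranteed by the lemma, with |xy| ≤ p and |y| ≥ 1.
The first p characters of w are 0's, so xy (and hence y) consists only of 0's. Write y = 0^k, 1 ≤ k ≤ p.
Pump with i = 2: xy^2z = 0^{p+k} 1^p 0^p 1^p, of length 4p+k. Suppose this equals vv. The string starts with 0 and ends with 1, so v does too; thus the boundary between the two copies of v is a 1→0 transition. There is exactly one such transition, at position 2p+k, so |v| = 2p+k and |vv| = 4p+2k ≠ 4p+k since k ≥ 1. So xy^2z ∉ L.
This contradicts the pumping lemma, so L is not regular.

0^{p+k} 1^p 0^p 1^p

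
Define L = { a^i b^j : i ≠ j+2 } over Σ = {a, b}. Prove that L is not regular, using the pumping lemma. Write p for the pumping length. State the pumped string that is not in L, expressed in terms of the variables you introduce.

Assume L is regular; let p be its pumping constant.
Choose w = a^p b^{p+p!-2}. Since p ≠ (p+p!-2)+2 = p+p!, w ∈ L; and |w| ≥ p.
By the pumping lemma, w = xyz with |xy| ≤ p and y is nonempty.
Since the first p symbols of w are all a's and |xy| ≤ p, y lies entirely in the leading a-block: y = a^k for some k with 1 ≤ k ≤ p.
Since 1 ≤ k ≤ p, k divides p!; set t = 1 + p!/k. Then xy^t z has p + (p!/k)·k = p + p! copies of a. Now the a-count is p+p! and (b-count)+2 = (p+p!-2)+2 = p+p!, so i ≠ j+2 fails. So xy^t z = a^{p+p!} b^{p+p!-2} ∉ L.
Contradiction. Therefore L is not regular.

a^{p+p!} b^{p+p!-2}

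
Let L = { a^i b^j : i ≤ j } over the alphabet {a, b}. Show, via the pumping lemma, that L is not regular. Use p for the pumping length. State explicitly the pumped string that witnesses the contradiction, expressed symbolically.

Toward a contradiction, assume L is regular with pumping length p.
Choose w = a^p b^p ∈ L, with |w| = 2p ≥ p.
Write w = xyz as guaranteed by the lemma, with |xy| ≤ p and |y| ≥ 1.
The first p characters of w are a's, so xy (and hence y) consists only of a's. Write y = a^k, 1 ≤ k ≤ p.
Consider xy^2z = a^{p+k} b^p. Since k ≥ 1, the a-count p+k exceeds the b-count p, so i ≤ j fails; thus xy^2z ∉ L.
Contradiction. Therefore L is not regular.

a^{p+k} b^p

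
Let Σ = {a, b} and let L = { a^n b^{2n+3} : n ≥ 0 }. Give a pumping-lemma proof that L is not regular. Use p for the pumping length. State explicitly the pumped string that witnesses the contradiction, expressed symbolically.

a^{p+k} b^{2p+3}

Assume L is regular; let p be its pumping constant.
Let w = a^p b^{2p+3} ∈ L; note |w| = 3p+3 ≥ p.
Write w = xyz as guaranteed by the lemma, with |xy| ≤ p and |y| > 0.
The first p characters of w are a's, so xy (and hence y) consists only of a's. Write y = a^k, 1 ≤ k ≤ p.
Pump with i = 2: xy^2z = a^{p+k} b^{2p+3}. For this to lie in L we would need 2p+3 = 2(p+k)+3, which forces k = 0. But k ≥ 1, so xy^2z ∉ L.
This contradicts the pumping lemma, so L is not regular.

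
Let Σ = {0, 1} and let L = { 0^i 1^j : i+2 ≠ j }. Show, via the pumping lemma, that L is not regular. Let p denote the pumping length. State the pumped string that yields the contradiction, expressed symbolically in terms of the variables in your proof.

Assume L is regular; let p be its pumping constant.
Choose w = 0^p 1^{p+p!+2}. Since p ≠ (p+p!+2)-2 = p+p!, w ∈ L; and |w| ≥ p.
By the pumping lemma, w = xyz with |xy| ≤ p and |y| > 0.
Since the first p symbols of w are all 0's and |xy| ≤ p, y lies entirely in the leading 0-block: y = 0^k for some k with 1 ≤ k ≤ p.
Since 1 ≤ k ≤ p, k divides p!; set t = 1 + p!/k. Then xy^t z has p + (p!/k)·k = p + p! copies of 0. Now the 0-count is p+p! and (1-count)-2 = (p+p!+2)-2 = p+p!, so i+2 ≠ j fails. So xy^t z = 0^{p+p!} 1^{p+p!+2} ∉ L.
This is a contradiction; hence L is not regular.

0^{p+p!} 1^{p+p!+2}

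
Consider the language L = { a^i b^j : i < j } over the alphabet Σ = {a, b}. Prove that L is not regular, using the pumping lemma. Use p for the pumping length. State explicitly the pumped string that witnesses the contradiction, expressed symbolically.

Assume L is regular. Let p be the pumping length given by the pumping lemma.
Choose w = a^p b^{p+1} ∈ L, with |w| = 2p+1 ≥ p.
By the pumping lemma, w = xyz with |xy| ≤ p and |y| > 0.
Because |xy| ≤ p and w begins with p copies of a, we have y = a^k with 1 ≤ k ≤ p.
Consider xy^2z = a^{p+k} b^{p+1}. Since k ≥ 1, the a-count p+k is at least p+1, so i < j fails; thus xy^2z ∉ L.
This is a contradiction; hence L is not regular.

a^{p+k} b^{p+1}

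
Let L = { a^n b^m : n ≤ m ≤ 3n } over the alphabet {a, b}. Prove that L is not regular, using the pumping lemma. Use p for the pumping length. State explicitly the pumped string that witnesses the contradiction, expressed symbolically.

a^{p+k} b^p

Toward a contradiction, assume L is regular with pumping length p.
Take w = a^p b^p ∈ L (since p ≤ p ≤ 3p), with |w| = 2p ≥ p.
The pumping lemma gives a decomposition w = xyz where |xy| ≤ p and |y| > 0.
The first p characters of w are a's, so xy (and hence y) consists only of a's. Write y = a^k, 1 ≤ k ≤ p.
Pump with i = 2: xy^2z = a^{p+k} b^p. Now n = p+k > p = m, so the condition n ≤ m fails. Thus xy^2z ∉ L.
This contradicts the pumping lemma, so L is not regular.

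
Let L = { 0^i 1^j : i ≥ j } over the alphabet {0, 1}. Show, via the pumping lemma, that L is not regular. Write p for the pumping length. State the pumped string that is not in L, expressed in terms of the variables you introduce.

0^{p-k} 1^p

Assume L is regular. Let p be the pumping length given by the pumping lemma.
Choose w = 0^p 1^p ∈ L, with |w| = 2p ≥ p.
By the pumping lemma, w = xyz with |xy| ≤ p and y is nonempty.
Because |xy| ≤ p and w begins with p copies of 0, we have y = 0^k with 1 ≤ k ≤ p.
Consider xy^0z = xz = 0^{p-k} 1^p. Since k ≥ 1, the 0-count p-k is less than p, so i ≥ j fails; thus xz ∉ L.
This is a contradiction; hence L is not regular.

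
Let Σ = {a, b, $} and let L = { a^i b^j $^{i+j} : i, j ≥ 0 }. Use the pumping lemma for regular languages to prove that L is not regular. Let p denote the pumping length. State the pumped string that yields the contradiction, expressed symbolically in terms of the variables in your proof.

a^{p+k} b^p $^{2p}

Assume L is regular. Let p be the pumping length given by the pumping lemma.
Take w = a^p b^p $^{2p} ∈ L (with i=j=p, i+j=2p), |w| = 4p ≥ p.
The pumping lemma gives a decomposition w = xyz where |xy| ≤ p and |y| ≥ 1.
Since the first p symbols of w are all a's and |xy| ≤ p, y lies entirely in the leading a-block: y = a^k for some k with 1 ≤ k ≤ p.
Consider xy^2z = a^{p+k} b^p $^{2p}. Now the a- and b-counts sum to 2p+k, but the $-count is 2p ≠ 2p+k. So xy^2z ∉ L.
This contradicts the pumping lemma, so L is not regular.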